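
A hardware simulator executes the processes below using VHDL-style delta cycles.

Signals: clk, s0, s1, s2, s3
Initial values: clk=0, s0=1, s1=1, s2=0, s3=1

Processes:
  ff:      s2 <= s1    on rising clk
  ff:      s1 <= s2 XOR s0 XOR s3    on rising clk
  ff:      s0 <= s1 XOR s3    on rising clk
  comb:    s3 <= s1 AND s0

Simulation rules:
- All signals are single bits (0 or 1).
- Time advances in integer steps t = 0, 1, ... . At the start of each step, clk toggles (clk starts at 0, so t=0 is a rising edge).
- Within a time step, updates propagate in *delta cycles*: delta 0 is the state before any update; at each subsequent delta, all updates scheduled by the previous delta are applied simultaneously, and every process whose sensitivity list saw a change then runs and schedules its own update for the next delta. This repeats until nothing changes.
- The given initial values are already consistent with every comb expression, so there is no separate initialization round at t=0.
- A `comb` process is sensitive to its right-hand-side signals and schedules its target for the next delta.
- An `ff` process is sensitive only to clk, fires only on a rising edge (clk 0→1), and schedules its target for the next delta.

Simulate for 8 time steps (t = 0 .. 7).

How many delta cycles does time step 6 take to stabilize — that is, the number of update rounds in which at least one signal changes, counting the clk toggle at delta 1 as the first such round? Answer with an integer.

t=0 Δ0: s0=1 s2=0 s1=1 s3=1 clk=0
  Δ1: clk:0→1
  Δ2: s0:1→0, s2:0→1, s1:1→0
  Δ3: s3:1→0
  (3Δ to stable)
t=1 Δ0: s0=0 s2=1 s1=0 s3=0 clk=1
  Δ1: clk:1→0
  (1Δ to stable)
t=2 Δ0: s0=0 s2=1 s1=0 s3=0 clk=0
  Δ1: clk:0→1
  Δ2: s2:1→0, s1:0→1
  (2Δ to stable)
t=3 Δ0: s0=0 s2=0 s1=1 s3=0 clk=1
  Δ1: clk:1→0
  (1Δ to stable)
t=4 Δ0: s0=0 s2=0 s1=1 s3=0 clk=0
  Δ1: clk:0→1
  Δ2: s0:0→1, s2:0→1, s1:1→0
  (2Δ to stable)
t=5 Δ0: s0=1 s2=1 s1=0 s3=0 clk=1
  Δ1: clk:1→0
  (1Δ to stable)
t=6 Δ0: s0=1 s2=1 s1=0 s3=0 clk=0
  Δ1: clk:0→1
  Δ2: s0:1→0, s2:1→0
  (2Δ to stable)
t=7 Δ0: s0=0 s2=0 s1=0 s3=0 clk=1
  Δ1: clk:1→0
  (1Δ to stable)

2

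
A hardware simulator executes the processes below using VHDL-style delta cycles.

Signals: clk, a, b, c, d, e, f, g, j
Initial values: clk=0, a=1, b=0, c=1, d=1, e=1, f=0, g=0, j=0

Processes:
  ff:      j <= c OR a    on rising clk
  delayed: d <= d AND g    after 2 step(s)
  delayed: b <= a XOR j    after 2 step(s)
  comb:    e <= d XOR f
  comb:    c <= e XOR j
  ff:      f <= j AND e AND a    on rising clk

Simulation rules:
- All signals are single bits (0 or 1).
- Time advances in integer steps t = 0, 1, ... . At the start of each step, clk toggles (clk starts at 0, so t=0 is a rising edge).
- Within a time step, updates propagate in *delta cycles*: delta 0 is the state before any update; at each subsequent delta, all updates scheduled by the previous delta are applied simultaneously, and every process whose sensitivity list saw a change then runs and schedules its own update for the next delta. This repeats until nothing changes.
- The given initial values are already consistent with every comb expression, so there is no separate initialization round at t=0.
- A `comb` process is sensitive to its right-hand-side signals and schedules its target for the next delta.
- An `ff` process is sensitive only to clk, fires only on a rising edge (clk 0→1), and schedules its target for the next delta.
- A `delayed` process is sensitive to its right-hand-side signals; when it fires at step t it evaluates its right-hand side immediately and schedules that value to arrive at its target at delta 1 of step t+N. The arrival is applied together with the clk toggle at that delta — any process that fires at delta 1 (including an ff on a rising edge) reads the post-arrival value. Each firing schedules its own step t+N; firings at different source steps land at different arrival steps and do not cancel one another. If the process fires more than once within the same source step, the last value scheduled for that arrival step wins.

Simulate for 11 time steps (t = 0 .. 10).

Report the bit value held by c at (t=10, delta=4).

[bits: d,b,c,clk,g,a,f,j,e]
t=0: Δ0=101001001 Δ1=101101001 Δ2=101101011 Δ3=100101011 | 3Δ
t=1: Δ0=100101011 Δ1=100001011 | 1Δ
t=2: Δ0=100001011 Δ1=100101011 Δ2=100101111 Δ3=100101110 Δ4=101101110 | 4Δ
t=3: Δ0=101101110 Δ1=101001110 | 1Δ
t=4: Δ0=101001110 Δ1=101101110 Δ2=101101010 Δ3=101101011 Δ4=100101011 | 4Δ
t=5: Δ0=100101011 Δ1=100001011 | 1Δ
t=6: Δ0=100001011 Δ1=100101011 Δ2=100101111 Δ3=100101110 Δ4=101101110 | 4Δ
t=7: Δ0=101101110 Δ1=101001110 | 1Δ
t=8: Δ0=101001110 Δ1=101101110 Δ2=101101010 Δ3=101101011 Δ4=100101011 | 4Δ
t=9: Δ0=100101011 Δ1=100001011 | 1Δ
t=10: Δ0=100001011 Δ1=100101011 Δ2=100101111 Δ3=100101110 Δ4=101101110 | 4Δ

1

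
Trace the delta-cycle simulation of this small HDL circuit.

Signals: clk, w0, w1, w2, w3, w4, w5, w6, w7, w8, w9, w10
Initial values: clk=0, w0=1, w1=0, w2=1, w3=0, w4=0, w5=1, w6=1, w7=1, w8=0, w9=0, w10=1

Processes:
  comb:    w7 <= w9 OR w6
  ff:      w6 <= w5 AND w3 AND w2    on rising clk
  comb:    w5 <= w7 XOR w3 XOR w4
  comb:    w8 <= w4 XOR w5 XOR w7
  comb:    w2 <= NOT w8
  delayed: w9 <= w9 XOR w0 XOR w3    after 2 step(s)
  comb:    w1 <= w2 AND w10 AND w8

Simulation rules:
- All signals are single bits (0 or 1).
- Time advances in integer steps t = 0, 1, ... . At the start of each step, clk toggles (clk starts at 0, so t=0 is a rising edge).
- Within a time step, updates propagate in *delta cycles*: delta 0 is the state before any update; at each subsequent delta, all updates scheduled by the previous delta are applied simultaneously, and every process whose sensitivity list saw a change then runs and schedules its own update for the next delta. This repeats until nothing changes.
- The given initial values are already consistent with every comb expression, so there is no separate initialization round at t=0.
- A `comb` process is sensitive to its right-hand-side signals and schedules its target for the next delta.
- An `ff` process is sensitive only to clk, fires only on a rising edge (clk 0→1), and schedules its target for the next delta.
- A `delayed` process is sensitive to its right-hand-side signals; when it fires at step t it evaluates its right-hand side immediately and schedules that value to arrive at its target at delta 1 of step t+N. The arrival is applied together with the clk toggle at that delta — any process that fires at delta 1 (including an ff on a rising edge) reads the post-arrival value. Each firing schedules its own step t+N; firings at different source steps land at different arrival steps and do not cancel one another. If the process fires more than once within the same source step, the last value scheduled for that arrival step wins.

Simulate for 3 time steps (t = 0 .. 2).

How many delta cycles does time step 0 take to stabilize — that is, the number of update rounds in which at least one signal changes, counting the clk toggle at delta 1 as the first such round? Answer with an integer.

6

t0.Δ0 w3=0 w0=1 w2=1 clk=0 w9=0 w10=1 w7=1 w8=0 w5=1 w6=1 w1=0 w4=0
t0.Δ1 w3=0 w0=1 w2=1 clk=1 w9=0 w10=1 w7=1 w8=0 w5=1 w6=1 w1=0 w4=0
t0.Δ2 w3=0 w0=1 w2=1 clk=1 w9=0 w10=1 w7=1 w8=0 w5=1 w6=0 w1=0 w4=0
t0.Δ3 w3=0 w0=1 w2=1 clk=1 w9=0 w10=1 w7=0 w8=0 w5=1 w6=0 w1=0 w4=0
t0.Δ4 w3=0 w0=1 w2=1 clk=1 w9=0 w10=1 w7=0 w8=1 w5=0 w6=0 w1=0 w4=0
t0.Δ5 w3=0 w0=1 w2=0 clk=1 w9=0 w10=1 w7=0 w8=0 w5=0 w6=0 w1=1 w4=0
t0.Δ6 w3=0 w0=1 w2=1 clk=1 w9=0 w10=1 w7=0 w8=0 w5=0 w6=0 w1=0 w4=0
t1.Δ0 w3=0 w0=1 w2=1 clk=1 w9=0 w10=1 w7=0 w8=0 w5=0 w6=0 w1=0 w4=0
t1.Δ1 w3=0 w0=1 w2=1 clk=0 w9=0 w10=1 w7=0 w8=0 w5=0 w6=0 w1=0 w4=0
t2.Δ0 w3=0 w0=1 w2=1 clk=0 w9=0 w10=1 w7=0 w8=0 w5=0 w6=0 w1=0 w4=0
t2.Δ1 w3=0 w0=1 w2=1 clk=1 w9=0 w10=1 w7=0 w8=0 w5=0 w6=0 w1=0 w4=0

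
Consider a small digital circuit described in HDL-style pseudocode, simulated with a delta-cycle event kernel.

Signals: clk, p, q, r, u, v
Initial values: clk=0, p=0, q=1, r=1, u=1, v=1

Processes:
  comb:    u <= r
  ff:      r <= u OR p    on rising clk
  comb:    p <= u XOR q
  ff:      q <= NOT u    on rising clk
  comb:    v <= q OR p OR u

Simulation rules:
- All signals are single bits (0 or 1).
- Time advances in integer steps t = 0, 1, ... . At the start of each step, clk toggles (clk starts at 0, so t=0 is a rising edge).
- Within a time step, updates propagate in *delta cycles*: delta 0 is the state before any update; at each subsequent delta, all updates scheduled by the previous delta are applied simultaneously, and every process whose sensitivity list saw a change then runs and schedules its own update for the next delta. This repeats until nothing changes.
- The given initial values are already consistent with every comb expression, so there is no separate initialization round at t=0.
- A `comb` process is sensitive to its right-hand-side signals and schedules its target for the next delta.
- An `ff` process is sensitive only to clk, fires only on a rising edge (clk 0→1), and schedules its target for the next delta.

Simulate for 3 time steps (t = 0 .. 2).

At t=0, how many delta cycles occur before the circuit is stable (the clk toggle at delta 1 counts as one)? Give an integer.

3

t0.Δ0 p=0 v=1 clk=0 q=1 r=1 u=1
t0.Δ1 p=0 v=1 clk=1 q=1 r=1 u=1
t0.Δ2 p=0 v=1 clk=1 q=0 r=1 u=1
t0.Δ3 p=1 v=1 clk=1 q=0 r=1 u=1
t1.Δ0 p=1 v=1 clk=1 q=0 r=1 u=1
t1.Δ1 p=1 v=1 clk=0 q=0 r=1 u=1
t2.Δ0 p=1 v=1 clk=0 q=0 r=1 u=1
t2.Δ1 p=1 v=1 clk=1 q=0 r=1 u=1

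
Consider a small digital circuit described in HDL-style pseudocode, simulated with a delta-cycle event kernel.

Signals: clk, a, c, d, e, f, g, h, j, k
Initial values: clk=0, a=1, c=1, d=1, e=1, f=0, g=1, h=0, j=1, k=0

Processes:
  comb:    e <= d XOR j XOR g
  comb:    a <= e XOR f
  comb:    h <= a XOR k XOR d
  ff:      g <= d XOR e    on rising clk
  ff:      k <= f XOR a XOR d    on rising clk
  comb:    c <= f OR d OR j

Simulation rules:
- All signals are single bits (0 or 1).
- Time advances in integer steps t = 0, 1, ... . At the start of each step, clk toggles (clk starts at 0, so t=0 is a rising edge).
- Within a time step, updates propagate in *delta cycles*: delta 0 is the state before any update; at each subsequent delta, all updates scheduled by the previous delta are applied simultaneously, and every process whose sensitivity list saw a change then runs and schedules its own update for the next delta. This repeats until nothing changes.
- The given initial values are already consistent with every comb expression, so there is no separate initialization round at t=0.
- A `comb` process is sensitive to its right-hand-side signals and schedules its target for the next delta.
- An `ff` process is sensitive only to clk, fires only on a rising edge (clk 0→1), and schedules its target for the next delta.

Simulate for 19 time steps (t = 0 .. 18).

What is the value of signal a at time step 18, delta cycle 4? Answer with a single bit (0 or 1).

1

[bits: j,clk,f,d,a,k,g,c,e,h]
t=0: Δ0=1001101110 Δ1=1101101110 Δ2=1101100110 Δ3=1101100100 Δ4=1101000100 Δ5=1101000101 | 5Δ
t=1: Δ0=1101000101 Δ1=1001000101 | 1Δ
t=2: Δ0=1001000101 Δ1=1101000101 Δ2=1101011101 Δ3=1101011110 Δ4=1101111110 Δ5=1101111111 | 5Δ
t=3: Δ0=1101111111 Δ1=1001111111 | 1Δ
t=4: Δ0=1001111111 Δ1=1101111111 Δ2=1101100111 Δ3=1101100100 Δ4=1101000100 Δ5=1101000101 | 5Δ
t=5: Δ0=1101000101 Δ1=1001000101 | 1Δ
t=6: Δ0=1001000101 Δ1=1101000101 Δ2=1101011101 Δ3=1101011110 Δ4=1101111110 Δ5=1101111111 | 5Δ
t=7: Δ0=1101111111 Δ1=1001111111 | 1Δ
t=8: Δ0=1001111111 Δ1=1101111111 Δ2=1101100111 Δ3=1101100100 Δ4=1101000100 Δ5=1101000101 | 5Δ
t=9: Δ0=1101000101 Δ1=1001000101 | 1Δ
t=10: Δ0=1001000101 Δ1=1101000101 Δ2=1101011101 Δ3=1101011110 Δ4=1101111110 Δ5=1101111111 | 5Δ
t=11: Δ0=1101111111 Δ1=1001111111 | 1Δ
t=12: Δ0=1001111111 Δ1=1101111111 Δ2=1101100111 Δ3=1101100100 Δ4=1101000100 Δ5=1101000101 | 5Δ
t=13: Δ0=1101000101 Δ1=1001000101 | 1Δ
t=14: Δ0=1001000101 Δ1=1101000101 Δ2=1101011101 Δ3=1101011110 Δ4=1101111110 Δ5=1101111111 | 5Δ
t=15: Δ0=1101111111 Δ1=1001111111 | 1Δ
t=16: Δ0=1001111111 Δ1=1101111111 Δ2=1101100111 Δ3=1101100100 Δ4=1101000100 Δ5=1101000101 | 5Δ
t=17: Δ0=1101000101 Δ1=1001000101 | 1Δ
t=18: Δ0=1001000101 Δ1=1101000101 Δ2=1101011101 Δ3=1101011110 Δ4=1101111110 Δ5=1101111111 | 5Δ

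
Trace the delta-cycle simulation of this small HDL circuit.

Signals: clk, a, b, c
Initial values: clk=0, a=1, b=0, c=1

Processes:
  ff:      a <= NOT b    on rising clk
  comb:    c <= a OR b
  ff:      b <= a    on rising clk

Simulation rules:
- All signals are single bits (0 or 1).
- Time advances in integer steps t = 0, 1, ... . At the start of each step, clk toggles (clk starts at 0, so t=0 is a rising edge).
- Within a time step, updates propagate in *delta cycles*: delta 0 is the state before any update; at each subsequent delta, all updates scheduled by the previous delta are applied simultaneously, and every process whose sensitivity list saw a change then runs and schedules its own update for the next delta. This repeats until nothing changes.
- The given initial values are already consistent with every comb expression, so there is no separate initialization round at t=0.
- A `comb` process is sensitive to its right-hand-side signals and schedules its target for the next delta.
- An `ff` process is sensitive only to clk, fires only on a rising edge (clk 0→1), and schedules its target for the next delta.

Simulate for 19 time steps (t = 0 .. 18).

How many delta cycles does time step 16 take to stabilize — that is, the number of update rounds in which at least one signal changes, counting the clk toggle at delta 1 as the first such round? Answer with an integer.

2

t0.Δ0 c=1 a=1 b=0 clk=0
t0.Δ1 c=1 a=1 b=0 clk=1
t0.Δ2 c=1 a=1 b=1 clk=1
t1.Δ0 c=1 a=1 b=1 clk=1
t1.Δ1 c=1 a=1 b=1 clk=0
t2.Δ0 c=1 a=1 b=1 clk=0
t2.Δ1 c=1 a=1 b=1 clk=1
t2.Δ2 c=1 a=0 b=1 clk=1
t3.Δ0 c=1 a=0 b=1 clk=1
t3.Δ1 c=1 a=0 b=1 clk=0
t4.Δ0 c=1 a=0 b=1 clk=0
t4.Δ1 c=1 a=0 b=1 clk=1
t4.Δ2 c=1 a=0 b=0 clk=1
t4.Δ3 c=0 a=0 b=0 clk=1
t5.Δ0 c=0 a=0 b=0 clk=1
t5.Δ1 c=0 a=0 b=0 clk=0
t6.Δ0 c=0 a=0 b=0 clk=0
t6.Δ1 c=0 a=0 b=0 clk=1
t6.Δ2 c=0 a=1 b=0 clk=1
t6.Δ3 c=1 a=1 b=0 clk=1
t7.Δ0 c=1 a=1 b=0 clk=1
t7.Δ1 c=1 a=1 b=0 clk=0
t8.Δ0 c=1 a=1 b=0 clk=0
t8.Δ1 c=1 a=1 b=0 clk=1
t8.Δ2 c=1 a=1 b=1 clk=1
t9.Δ0 c=1 a=1 b=1 clk=1
t9.Δ1 c=1 a=1 b=1 clk=0
t10.Δ0 c=1 a=1 b=1 clk=0
t10.Δ1 c=1 a=1 b=1 clk=1
t10.Δ2 c=1 a=0 b=1 clk=1
t11.Δ0 c=1 a=0 b=1 clk=1
t11.Δ1 c=1 a=0 b=1 clk=0
t12.Δ0 c=1 a=0 b=1 clk=0
t12.Δ1 c=1 a=0 b=1 clk=1
t12.Δ2 c=1 a=0 b=0 clk=1
t12.Δ3 c=0 a=0 b=0 clk=1
t13.Δ0 c=0 a=0 b=0 clk=1
t13.Δ1 c=0 a=0 b=0 clk=0
t14.Δ0 c=0 a=0 b=0 clk=0
t14.Δ1 c=0 a=0 b=0 clk=1
t14.Δ2 c=0 a=1 b=0 clk=1
t14.Δ3 c=1 a=1 b=0 clk=1
t15.Δ0 c=1 a=1 b=0 clk=1
t15.Δ1 c=1 a=1 b=0 clk=0
t16.Δ0 c=1 a=1 b=0 clk=0
t16.Δ1 c=1 a=1 b=0 clk=1
t16.Δ2 c=1 a=1 b=1 clk=1
t17.Δ0 c=1 a=1 b=1 clk=1
t17.Δ1 c=1 a=1 b=1 clk=0
t18.Δ0 c=1 a=1 b=1 clk=0
t18.Δ1 c=1 a=1 b=1 clk=1
t18.Δ2 c=1 a=0 b=1 clk=1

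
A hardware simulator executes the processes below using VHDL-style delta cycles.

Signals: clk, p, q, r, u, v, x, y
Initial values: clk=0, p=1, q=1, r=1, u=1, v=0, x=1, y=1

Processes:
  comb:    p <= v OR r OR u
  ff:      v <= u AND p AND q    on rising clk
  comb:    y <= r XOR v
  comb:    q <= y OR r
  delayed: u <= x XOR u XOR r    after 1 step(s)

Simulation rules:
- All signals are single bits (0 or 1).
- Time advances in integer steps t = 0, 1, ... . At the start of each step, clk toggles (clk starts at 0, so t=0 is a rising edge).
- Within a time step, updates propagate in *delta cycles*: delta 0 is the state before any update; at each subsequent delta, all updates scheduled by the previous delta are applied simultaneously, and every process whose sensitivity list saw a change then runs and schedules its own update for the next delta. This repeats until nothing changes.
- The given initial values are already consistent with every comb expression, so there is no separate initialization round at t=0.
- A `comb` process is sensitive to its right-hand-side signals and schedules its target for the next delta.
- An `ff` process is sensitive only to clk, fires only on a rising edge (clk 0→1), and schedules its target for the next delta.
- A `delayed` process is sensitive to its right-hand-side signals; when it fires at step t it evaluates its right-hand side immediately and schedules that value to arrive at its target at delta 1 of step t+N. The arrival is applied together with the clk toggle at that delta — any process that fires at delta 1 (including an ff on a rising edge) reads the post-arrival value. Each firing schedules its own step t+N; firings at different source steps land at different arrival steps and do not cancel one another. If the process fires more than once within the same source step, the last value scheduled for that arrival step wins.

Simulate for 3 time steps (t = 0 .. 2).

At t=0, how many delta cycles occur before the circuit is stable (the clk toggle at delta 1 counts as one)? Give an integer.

3

t=0 Δ0: clk=0 y=1 x=1 r=1 q=1 p=1 v=0 u=1
  Δ1: clk:0→1
  Δ2: v:0→1
  Δ3: y:1→0
  (3Δ to stable)
t=1 Δ0: clk=1 y=0 x=1 r=1 q=1 p=1 v=1 u=1
  Δ1: clk:1→0
  (1Δ to stable)
t=2 Δ0: clk=0 y=0 x=1 r=1 q=1 p=1 v=1 u=1
  Δ1: clk:0→1
  (1Δ to stable)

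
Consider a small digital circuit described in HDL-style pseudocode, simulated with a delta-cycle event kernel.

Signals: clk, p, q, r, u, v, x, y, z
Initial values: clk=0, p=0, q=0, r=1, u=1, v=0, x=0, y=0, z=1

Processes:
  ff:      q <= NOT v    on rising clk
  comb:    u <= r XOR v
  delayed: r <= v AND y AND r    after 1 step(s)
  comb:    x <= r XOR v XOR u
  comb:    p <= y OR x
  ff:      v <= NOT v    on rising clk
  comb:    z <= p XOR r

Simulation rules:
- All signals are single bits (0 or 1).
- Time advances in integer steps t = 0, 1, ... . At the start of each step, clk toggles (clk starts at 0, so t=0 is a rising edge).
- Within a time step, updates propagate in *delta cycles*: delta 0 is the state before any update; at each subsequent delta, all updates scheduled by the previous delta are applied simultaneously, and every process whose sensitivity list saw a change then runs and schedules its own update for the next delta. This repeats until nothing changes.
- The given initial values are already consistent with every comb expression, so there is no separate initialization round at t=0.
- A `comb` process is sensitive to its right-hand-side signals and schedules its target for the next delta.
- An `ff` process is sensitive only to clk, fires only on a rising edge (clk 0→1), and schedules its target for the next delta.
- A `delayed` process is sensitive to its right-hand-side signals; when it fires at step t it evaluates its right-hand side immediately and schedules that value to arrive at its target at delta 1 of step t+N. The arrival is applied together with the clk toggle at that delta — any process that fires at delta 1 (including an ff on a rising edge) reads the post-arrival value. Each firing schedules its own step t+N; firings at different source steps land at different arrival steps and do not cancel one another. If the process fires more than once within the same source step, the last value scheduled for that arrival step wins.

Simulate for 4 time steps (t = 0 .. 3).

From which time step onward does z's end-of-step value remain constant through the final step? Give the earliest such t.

1

t=0 Δ0: r=1 z=1 u=1 clk=0 p=0 q=0 v=0 y=0 x=0
  Δ1: clk:0→1
  Δ2: q:0→1, v:0→1
  Δ3: u:1→0, x:0→1
  Δ4: p:0→1, x:1→0
  Δ5: z:1→0, p:1→0
  Δ6: z:0→1
  (6Δ to stable)
t=1 Δ0: r=1 z=1 u=0 clk=1 p=0 q=1 v=1 y=0 x=0
  Δ1: r:1→0, clk:1→0
  Δ2: z:1→0, u:0→1, x:0→1
  Δ3: p:0→1, x:1→0
  Δ4: z:0→1, p:1→0
  Δ5: z:1→0
  (5Δ to stable)
t=2 Δ0: r=0 z=0 u=1 clk=0 p=0 q=1 v=1 y=0 x=0
  Δ1: clk:0→1
  Δ2: q:1→0, v:1→0
  Δ3: u:1→0, x:0→1
  Δ4: p:0→1, x:1→0
  Δ5: z:0→1, p:1→0
  Δ6: z:1→0
  (6Δ to stable)
t=3 Δ0: r=0 z=0 u=0 clk=1 p=0 q=0 v=0 y=0 x=0
  Δ1: clk:1→0
  (1Δ to stable)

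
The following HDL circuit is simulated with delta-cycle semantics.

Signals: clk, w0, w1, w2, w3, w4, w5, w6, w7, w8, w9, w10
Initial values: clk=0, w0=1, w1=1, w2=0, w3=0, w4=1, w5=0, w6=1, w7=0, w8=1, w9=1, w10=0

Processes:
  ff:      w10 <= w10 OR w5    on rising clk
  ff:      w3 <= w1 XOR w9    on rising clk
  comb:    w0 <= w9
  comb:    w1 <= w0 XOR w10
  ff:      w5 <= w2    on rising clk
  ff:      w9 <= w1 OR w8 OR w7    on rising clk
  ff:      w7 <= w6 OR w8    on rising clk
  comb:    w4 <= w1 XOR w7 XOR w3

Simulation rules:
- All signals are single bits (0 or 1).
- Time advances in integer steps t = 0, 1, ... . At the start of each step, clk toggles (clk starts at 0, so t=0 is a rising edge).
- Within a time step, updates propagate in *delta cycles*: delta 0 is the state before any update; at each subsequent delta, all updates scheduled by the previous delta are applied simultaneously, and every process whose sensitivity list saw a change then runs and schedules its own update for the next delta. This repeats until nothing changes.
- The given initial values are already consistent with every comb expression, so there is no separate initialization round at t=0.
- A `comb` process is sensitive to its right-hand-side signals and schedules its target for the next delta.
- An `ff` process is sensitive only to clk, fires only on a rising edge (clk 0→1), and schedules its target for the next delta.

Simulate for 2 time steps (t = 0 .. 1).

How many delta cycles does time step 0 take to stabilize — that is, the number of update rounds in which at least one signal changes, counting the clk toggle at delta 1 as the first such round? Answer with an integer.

t0.Δ0 w7=0 w10=0 w8=1 w5=0 w4=1 w2=0 w0=1 w3=0 w1=1 w9=1 clk=0 w6=1
t0.Δ1 w7=0 w10=0 w8=1 w5=0 w4=1 w2=0 w0=1 w3=0 w1=1 w9=1 clk=1 w6=1
t0.Δ2 w7=1 w10=0 w8=1 w5=0 w4=1 w2=0 w0=1 w3=0 w1=1 w9=1 clk=1 w6=1
t0.Δ3 w7=1 w10=0 w8=1 w5=0 w4=0 w2=0 w0=1 w3=0 w1=1 w9=1 clk=1 w6=1
t1.Δ0 w7=1 w10=0 w8=1 w5=0 w4=0 w2=0 w0=1 w3=0 w1=1 w9=1 clk=1 w6=1
t1.Δ1 w7=1 w10=0 w8=1 w5=0 w4=0 w2=0 w0=1 w3=0 w1=1 w9=1 clk=0 w6=1

3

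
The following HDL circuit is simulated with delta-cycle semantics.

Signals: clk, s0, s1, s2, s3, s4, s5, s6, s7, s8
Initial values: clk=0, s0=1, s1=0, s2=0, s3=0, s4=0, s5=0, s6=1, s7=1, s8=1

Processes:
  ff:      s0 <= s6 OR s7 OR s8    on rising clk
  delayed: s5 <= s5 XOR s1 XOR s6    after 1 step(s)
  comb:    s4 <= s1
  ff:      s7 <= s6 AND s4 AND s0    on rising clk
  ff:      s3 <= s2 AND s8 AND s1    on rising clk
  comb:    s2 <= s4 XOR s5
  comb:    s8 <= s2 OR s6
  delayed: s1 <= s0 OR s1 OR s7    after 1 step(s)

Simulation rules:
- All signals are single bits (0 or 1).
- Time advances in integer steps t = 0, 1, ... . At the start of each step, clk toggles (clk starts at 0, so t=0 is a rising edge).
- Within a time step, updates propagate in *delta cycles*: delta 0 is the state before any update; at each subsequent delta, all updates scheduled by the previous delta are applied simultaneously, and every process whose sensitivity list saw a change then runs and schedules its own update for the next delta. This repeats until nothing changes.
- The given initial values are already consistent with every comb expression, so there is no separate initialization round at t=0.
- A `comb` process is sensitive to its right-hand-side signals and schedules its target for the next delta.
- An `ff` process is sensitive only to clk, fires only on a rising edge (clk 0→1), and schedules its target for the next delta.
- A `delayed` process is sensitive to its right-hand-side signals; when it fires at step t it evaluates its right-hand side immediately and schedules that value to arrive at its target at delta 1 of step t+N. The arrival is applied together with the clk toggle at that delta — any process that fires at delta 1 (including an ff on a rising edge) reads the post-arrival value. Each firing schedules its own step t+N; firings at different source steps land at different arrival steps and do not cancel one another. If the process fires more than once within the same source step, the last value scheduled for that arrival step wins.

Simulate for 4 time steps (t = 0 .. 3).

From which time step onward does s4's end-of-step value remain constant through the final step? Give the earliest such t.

t=0 Δ0: s3=0 s7=1 s5=0 s6=1 s1=0 clk=0 s0=1 s4=0 s2=0 s8=1
  Δ1: clk:0→1
  Δ2: s7:1→0
  (2Δ to stable)
t=1 Δ0: s3=0 s7=0 s5=0 s6=1 s1=0 clk=1 s0=1 s4=0 s2=0 s8=1
  Δ1: s1:0→1, clk:1→0
  Δ2: s4:0→1
  Δ3: s2:0→1
  (3Δ to stable)
t=2 Δ0: s3=0 s7=0 s5=0 s6=1 s1=1 clk=0 s0=1 s4=1 s2=1 s8=1
  Δ1: clk:0→1
  Δ2: s3:0→1, s7:0→1
  (2Δ to stable)
t=3 Δ0: s3=1 s7=1 s5=0 s6=1 s1=1 clk=1 s0=1 s4=1 s2=1 s8=1
  Δ1: clk:1→0
  (1Δ to stable)

1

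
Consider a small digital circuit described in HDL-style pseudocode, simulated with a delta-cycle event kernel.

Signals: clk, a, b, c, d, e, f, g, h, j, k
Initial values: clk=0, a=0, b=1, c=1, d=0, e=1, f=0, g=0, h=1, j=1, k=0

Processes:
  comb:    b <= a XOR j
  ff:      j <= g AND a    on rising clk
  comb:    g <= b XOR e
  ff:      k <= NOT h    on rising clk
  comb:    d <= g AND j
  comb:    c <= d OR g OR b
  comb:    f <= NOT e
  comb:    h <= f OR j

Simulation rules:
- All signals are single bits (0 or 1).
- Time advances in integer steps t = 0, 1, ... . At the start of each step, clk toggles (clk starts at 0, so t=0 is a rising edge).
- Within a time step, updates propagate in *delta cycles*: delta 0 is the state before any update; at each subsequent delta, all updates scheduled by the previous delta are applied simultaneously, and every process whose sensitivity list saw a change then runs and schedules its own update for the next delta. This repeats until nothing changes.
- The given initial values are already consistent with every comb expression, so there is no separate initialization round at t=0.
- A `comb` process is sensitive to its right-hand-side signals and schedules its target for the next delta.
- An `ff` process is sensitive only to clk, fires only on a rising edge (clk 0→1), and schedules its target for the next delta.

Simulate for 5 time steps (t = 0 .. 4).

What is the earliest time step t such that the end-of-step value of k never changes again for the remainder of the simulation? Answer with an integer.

2

t0.Δ0 clk=0 e=1 a=0 c=1 h=1 f=0 k=0 j=1 g=0 b=1 d=0
t0.Δ1 clk=1 e=1 a=0 c=1 h=1 f=0 k=0 j=1 g=0 b=1 d=0
t0.Δ2 clk=1 e=1 a=0 c=1 h=1 f=0 k=0 j=0 g=0 b=1 d=0
t0.Δ3 clk=1 e=1 a=0 c=1 h=0 f=0 k=0 j=0 g=0 b=0 d=0
t0.Δ4 clk=1 e=1 a=0 c=0 h=0 f=0 k=0 j=0 g=1 b=0 d=0
t0.Δ5 clk=1 e=1 a=0 c=1 h=0 f=0 k=0 j=0 g=1 b=0 d=0
t1.Δ0 clk=1 e=1 a=0 c=1 h=0 f=0 k=0 j=0 g=1 b=0 d=0
t1.Δ1 clk=0 e=1 a=0 c=1 h=0 f=0 k=0 j=0 g=1 b=0 d=0
t2.Δ0 clk=0 e=1 a=0 c=1 h=0 f=0 k=0 j=0 g=1 b=0 d=0
t2.Δ1 clk=1 e=1 a=0 c=1 h=0 f=0 k=0 j=0 g=1 b=0 d=0
t2.Δ2 clk=1 e=1 a=0 c=1 h=0 f=0 k=1 j=0 g=1 b=0 d=0
t3.Δ0 clk=1 e=1 a=0 c=1 h=0 f=0 k=1 j=0 g=1 b=0 d=0
t3.Δ1 clk=0 e=1 a=0 c=1 h=0 f=0 k=1 j=0 g=1 b=0 d=0
t4.Δ0 clk=0 e=1 a=0 c=1 h=0 f=0 k=1 j=0 g=1 b=0 d=0
t4.Δ1 clk=1 e=1 a=0 c=1 h=0 f=0 k=1 j=0 g=1 b=0 d=0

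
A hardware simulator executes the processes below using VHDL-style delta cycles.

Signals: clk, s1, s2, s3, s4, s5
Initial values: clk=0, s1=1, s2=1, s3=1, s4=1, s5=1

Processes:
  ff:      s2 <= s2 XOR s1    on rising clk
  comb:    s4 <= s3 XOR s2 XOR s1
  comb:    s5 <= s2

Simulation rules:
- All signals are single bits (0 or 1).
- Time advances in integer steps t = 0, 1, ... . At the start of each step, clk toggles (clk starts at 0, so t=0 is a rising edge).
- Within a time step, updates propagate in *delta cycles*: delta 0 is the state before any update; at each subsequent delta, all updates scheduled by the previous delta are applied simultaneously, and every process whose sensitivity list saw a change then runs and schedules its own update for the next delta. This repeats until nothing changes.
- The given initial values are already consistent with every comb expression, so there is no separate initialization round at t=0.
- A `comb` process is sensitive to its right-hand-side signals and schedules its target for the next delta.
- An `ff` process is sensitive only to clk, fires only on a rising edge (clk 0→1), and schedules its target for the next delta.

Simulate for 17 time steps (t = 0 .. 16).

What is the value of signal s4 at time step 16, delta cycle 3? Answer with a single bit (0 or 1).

0

t0.Δ0 s4=1 s1=1 clk=0 s3=1 s2=1 s5=1
t0.Δ1 s4=1 s1=1 clk=1 s3=1 s2=1 s5=1
t0.Δ2 s4=1 s1=1 clk=1 s3=1 s2=0 s5=1
t0.Δ3 s4=0 s1=1 clk=1 s3=1 s2=0 s5=0
t1.Δ0 s4=0 s1=1 clk=1 s3=1 s2=0 s5=0
t1.Δ1 s4=0 s1=1 clk=0 s3=1 s2=0 s5=0
t2.Δ0 s4=0 s1=1 clk=0 s3=1 s2=0 s5=0
t2.Δ1 s4=0 s1=1 clk=1 s3=1 s2=0 s5=0
t2.Δ2 s4=0 s1=1 clk=1 s3=1 s2=1 s5=0
t2.Δ3 s4=1 s1=1 clk=1 s3=1 s2=1 s5=1
t3.Δ0 s4=1 s1=1 clk=1 s3=1 s2=1 s5=1
t3.Δ1 s4=1 s1=1 clk=0 s3=1 s2=1 s5=1
t4.Δ0 s4=1 s1=1 clk=0 s3=1 s2=1 s5=1
t4.Δ1 s4=1 s1=1 clk=1 s3=1 s2=1 s5=1
t4.Δ2 s4=1 s1=1 clk=1 s3=1 s2=0 s5=1
t4.Δ3 s4=0 s1=1 clk=1 s3=1 s2=0 s5=0
t5.Δ0 s4=0 s1=1 clk=1 s3=1 s2=0 s5=0
t5.Δ1 s4=0 s1=1 clk=0 s3=1 s2=0 s5=0
t6.Δ0 s4=0 s1=1 clk=0 s3=1 s2=0 s5=0
t6.Δ1 s4=0 s1=1 clk=1 s3=1 s2=0 s5=0
t6.Δ2 s4=0 s1=1 clk=1 s3=1 s2=1 s5=0
t6.Δ3 s4=1 s1=1 clk=1 s3=1 s2=1 s5=1
t7.Δ0 s4=1 s1=1 clk=1 s3=1 s2=1 s5=1
t7.Δ1 s4=1 s1=1 clk=0 s3=1 s2=1 s5=1
t8.Δ0 s4=1 s1=1 clk=0 s3=1 s2=1 s5=1
t8.Δ1 s4=1 s1=1 clk=1 s3=1 s2=1 s5=1
t8.Δ2 s4=1 s1=1 clk=1 s3=1 s2=0 s5=1
t8.Δ3 s4=0 s1=1 clk=1 s3=1 s2=0 s5=0
t9.Δ0 s4=0 s1=1 clk=1 s3=1 s2=0 s5=0
t9.Δ1 s4=0 s1=1 clk=0 s3=1 s2=0 s5=0
t10.Δ0 s4=0 s1=1 clk=0 s3=1 s2=0 s5=0
t10.Δ1 s4=0 s1=1 clk=1 s3=1 s2=0 s5=0
t10.Δ2 s4=0 s1=1 clk=1 s3=1 s2=1 s5=0
t10.Δ3 s4=1 s1=1 clk=1 s3=1 s2=1 s5=1
t11.Δ0 s4=1 s1=1 clk=1 s3=1 s2=1 s5=1
t11.Δ1 s4=1 s1=1 clk=0 s3=1 s2=1 s5=1
t12.Δ0 s4=1 s1=1 clk=0 s3=1 s2=1 s5=1
t12.Δ1 s4=1 s1=1 clk=1 s3=1 s2=1 s5=1
t12.Δ2 s4=1 s1=1 clk=1 s3=1 s2=0 s5=1
t12.Δ3 s4=0 s1=1 clk=1 s3=1 s2=0 s5=0
t13.Δ0 s4=0 s1=1 clk=1 s3=1 s2=0 s5=0
t13.Δ1 s4=0 s1=1 clk=0 s3=1 s2=0 s5=0
t14.Δ0 s4=0 s1=1 clk=0 s3=1 s2=0 s5=0
t14.Δ1 s4=0 s1=1 clk=1 s3=1 s2=0 s5=0
t14.Δ2 s4=0 s1=1 clk=1 s3=1 s2=1 s5=0
t14.Δ3 s4=1 s1=1 clk=1 s3=1 s2=1 s5=1
t15.Δ0 s4=1 s1=1 clk=1 s3=1 s2=1 s5=1
t15.Δ1 s4=1 s1=1 clk=0 s3=1 s2=1 s5=1
t16.Δ0 s4=1 s1=1 clk=0 s3=1 s2=1 s5=1
t16.Δ1 s4=1 s1=1 clk=1 s3=1 s2=1 s5=1
t16.Δ2 s4=1 s1=1 clk=1 s3=1 s2=0 s5=1
t16.Δ3 s4=0 s1=1 clk=1 s3=1 s2=0 s5=0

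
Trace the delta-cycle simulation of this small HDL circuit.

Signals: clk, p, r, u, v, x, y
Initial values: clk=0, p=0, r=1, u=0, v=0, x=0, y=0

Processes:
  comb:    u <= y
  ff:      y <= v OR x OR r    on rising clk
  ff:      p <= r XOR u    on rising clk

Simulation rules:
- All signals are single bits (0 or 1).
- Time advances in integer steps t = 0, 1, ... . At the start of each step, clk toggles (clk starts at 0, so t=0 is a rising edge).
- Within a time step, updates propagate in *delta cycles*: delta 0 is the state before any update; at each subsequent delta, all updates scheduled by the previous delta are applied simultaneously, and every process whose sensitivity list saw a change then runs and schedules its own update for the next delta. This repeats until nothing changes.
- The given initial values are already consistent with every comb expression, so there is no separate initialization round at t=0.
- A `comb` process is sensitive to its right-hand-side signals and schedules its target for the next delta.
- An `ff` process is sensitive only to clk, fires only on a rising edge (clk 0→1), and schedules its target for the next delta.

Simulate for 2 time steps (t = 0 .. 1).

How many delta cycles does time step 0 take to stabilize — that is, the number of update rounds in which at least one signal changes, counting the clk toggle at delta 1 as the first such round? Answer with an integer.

t=0 Δ0: clk=0 u=0 r=1 v=0 p=0 x=0 y=0
  Δ1: clk:0→1
  Δ2: p:0→1, y:0→1
  Δ3: u:0→1
  (3Δ to stable)
t=1 Δ0: clk=1 u=1 r=1 v=0 p=1 x=0 y=1
  Δ1: clk:1→0
  (1Δ to stable)

3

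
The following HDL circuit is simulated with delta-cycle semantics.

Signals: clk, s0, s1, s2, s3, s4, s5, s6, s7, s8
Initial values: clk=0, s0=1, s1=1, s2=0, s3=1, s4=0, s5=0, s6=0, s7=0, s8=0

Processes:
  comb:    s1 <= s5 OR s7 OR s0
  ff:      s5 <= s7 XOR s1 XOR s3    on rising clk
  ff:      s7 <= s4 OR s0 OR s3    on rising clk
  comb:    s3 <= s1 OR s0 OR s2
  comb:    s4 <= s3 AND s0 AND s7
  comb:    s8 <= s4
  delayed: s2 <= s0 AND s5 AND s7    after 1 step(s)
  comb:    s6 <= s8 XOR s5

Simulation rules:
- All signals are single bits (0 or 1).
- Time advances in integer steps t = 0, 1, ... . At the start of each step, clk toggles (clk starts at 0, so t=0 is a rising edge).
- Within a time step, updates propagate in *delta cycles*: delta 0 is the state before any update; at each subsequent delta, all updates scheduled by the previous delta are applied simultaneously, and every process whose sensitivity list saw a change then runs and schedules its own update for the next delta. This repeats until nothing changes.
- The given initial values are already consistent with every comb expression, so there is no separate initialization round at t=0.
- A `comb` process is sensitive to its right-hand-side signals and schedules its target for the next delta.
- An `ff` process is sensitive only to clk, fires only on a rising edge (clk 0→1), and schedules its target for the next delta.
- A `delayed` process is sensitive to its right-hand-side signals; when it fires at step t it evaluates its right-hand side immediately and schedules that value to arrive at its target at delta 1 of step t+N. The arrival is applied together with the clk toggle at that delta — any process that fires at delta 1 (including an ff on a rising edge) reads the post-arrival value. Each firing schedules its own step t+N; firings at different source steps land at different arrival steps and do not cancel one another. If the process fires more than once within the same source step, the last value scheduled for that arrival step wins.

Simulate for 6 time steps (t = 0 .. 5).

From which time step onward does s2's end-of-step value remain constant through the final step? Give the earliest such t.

3

t=0 Δ0: s0=1 clk=0 s4=0 s7=0 s3=1 s1=1 s5=0 s8=0 s6=0 s2=0
  Δ1: clk:0→1
  Δ2: s7:0→1
  Δ3: s4:0→1
  Δ4: s8:0→1
  Δ5: s6:0→1
  (5Δ to stable)
t=1 Δ0: s0=1 clk=1 s4=1 s7=1 s3=1 s1=1 s5=0 s8=1 s6=1 s2=0
  Δ1: clk:1→0
  (1Δ to stable)
t=2 Δ0: s0=1 clk=0 s4=1 s7=1 s3=1 s1=1 s5=0 s8=1 s6=1 s2=0
  Δ1: clk:0→1
  Δ2: s5:0→1
  Δ3: s6:1→0
  (3Δ to stable)
t=3 Δ0: s0=1 clk=1 s4=1 s7=1 s3=1 s1=1 s5=1 s8=1 s6=0 s2=0
  Δ1: clk:1→0, s2:0→1
  (1Δ to stable)
t=4 Δ0: s0=1 clk=0 s4=1 s7=1 s3=1 s1=1 s5=1 s8=1 s6=0 s2=1
  Δ1: clk:0→1
  (1Δ to stable)
t=5 Δ0: s0=1 clk=1 s4=1 s7=1 s3=1 s1=1 s5=1 s8=1 s6=0 s2=1
  Δ1: clk:1→0
  (1Δ to stable)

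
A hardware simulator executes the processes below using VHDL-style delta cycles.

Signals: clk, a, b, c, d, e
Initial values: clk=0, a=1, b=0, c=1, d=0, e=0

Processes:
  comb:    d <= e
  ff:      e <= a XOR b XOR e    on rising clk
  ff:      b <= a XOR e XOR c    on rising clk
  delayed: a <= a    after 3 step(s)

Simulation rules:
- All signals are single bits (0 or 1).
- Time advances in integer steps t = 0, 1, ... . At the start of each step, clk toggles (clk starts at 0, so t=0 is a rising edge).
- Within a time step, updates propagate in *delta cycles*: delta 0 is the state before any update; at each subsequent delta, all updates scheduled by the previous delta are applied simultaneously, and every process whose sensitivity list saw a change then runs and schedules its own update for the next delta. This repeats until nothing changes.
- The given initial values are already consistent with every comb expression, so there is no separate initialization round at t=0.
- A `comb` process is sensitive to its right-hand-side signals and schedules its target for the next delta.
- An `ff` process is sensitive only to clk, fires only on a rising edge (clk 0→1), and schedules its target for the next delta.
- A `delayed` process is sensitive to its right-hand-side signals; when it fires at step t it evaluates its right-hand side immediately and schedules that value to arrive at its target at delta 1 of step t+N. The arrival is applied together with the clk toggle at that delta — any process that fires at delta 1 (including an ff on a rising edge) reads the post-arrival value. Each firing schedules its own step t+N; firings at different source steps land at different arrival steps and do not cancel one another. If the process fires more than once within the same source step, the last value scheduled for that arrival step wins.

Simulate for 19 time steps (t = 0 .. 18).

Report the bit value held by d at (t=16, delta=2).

0

[bits: clk,c,e,a,b,d]
t=0: Δ0=010100 Δ1=110100 Δ2=111100 Δ3=111101 | 3Δ
t=1: Δ0=111101 Δ1=011101 | 1Δ
t=2: Δ0=011101 Δ1=111101 Δ2=110111 Δ3=110110 | 3Δ
t=3: Δ0=110110 Δ1=010110 | 1Δ
t=4: Δ0=010110 Δ1=110110 Δ2=110100 | 2Δ
t=5: Δ0=110100 Δ1=010100 | 1Δ
t=6: Δ0=010100 Δ1=110100 Δ2=111100 Δ3=111101 | 3Δ
t=7: Δ0=111101 Δ1=011101 | 1Δ
t=8: Δ0=011101 Δ1=111101 Δ2=110111 Δ3=110110 | 3Δ
t=9: Δ0=110110 Δ1=010110 | 1Δ
t=10: Δ0=010110 Δ1=110110 Δ2=110100 | 2Δ
t=11: Δ0=110100 Δ1=010100 | 1Δ
t=12: Δ0=010100 Δ1=110100 Δ2=111100 Δ3=111101 | 3Δ
t=13: Δ0=111101 Δ1=011101 | 1Δ
t=14: Δ0=011101 Δ1=111101 Δ2=110111 Δ3=110110 | 3Δ
t=15: Δ0=110110 Δ1=010110 | 1Δ
t=16: Δ0=010110 Δ1=110110 Δ2=110100 | 2Δ
t=17: Δ0=110100 Δ1=010100 | 1Δ
t=18: Δ0=010100 Δ1=110100 Δ2=111100 Δ3=111101 | 3Δ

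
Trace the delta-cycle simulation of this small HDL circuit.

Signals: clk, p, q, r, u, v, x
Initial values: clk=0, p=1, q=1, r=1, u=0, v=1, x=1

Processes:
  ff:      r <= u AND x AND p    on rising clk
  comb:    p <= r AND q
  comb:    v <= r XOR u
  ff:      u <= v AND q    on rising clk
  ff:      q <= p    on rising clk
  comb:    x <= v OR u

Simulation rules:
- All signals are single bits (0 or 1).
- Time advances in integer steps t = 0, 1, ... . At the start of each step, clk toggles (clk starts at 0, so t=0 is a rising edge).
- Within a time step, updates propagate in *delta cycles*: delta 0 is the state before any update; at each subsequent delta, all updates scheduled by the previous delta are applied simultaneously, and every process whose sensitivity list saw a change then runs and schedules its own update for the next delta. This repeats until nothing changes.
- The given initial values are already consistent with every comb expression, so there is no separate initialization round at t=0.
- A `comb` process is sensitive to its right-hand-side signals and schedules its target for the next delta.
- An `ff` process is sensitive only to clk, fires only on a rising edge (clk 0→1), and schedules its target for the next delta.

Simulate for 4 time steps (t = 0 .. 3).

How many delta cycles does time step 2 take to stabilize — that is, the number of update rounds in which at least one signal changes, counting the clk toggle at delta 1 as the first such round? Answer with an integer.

2

t0.Δ0 q=1 clk=0 u=0 x=1 v=1 p=1 r=1
t0.Δ1 q=1 clk=1 u=0 x=1 v=1 p=1 r=1
t0.Δ2 q=1 clk=1 u=1 x=1 v=1 p=1 r=0
t0.Δ3 q=1 clk=1 u=1 x=1 v=1 p=0 r=0
t1.Δ0 q=1 clk=1 u=1 x=1 v=1 p=0 r=0
t1.Δ1 q=1 clk=0 u=1 x=1 v=1 p=0 r=0
t2.Δ0 q=1 clk=0 u=1 x=1 v=1 p=0 r=0
t2.Δ1 q=1 clk=1 u=1 x=1 v=1 p=0 r=0
t2.Δ2 q=0 clk=1 u=1 x=1 v=1 p=0 r=0
t3.Δ0 q=0 clk=1 u=1 x=1 v=1 p=0 r=0
t3.Δ1 q=0 clk=0 u=1 x=1 v=1 p=0 r=0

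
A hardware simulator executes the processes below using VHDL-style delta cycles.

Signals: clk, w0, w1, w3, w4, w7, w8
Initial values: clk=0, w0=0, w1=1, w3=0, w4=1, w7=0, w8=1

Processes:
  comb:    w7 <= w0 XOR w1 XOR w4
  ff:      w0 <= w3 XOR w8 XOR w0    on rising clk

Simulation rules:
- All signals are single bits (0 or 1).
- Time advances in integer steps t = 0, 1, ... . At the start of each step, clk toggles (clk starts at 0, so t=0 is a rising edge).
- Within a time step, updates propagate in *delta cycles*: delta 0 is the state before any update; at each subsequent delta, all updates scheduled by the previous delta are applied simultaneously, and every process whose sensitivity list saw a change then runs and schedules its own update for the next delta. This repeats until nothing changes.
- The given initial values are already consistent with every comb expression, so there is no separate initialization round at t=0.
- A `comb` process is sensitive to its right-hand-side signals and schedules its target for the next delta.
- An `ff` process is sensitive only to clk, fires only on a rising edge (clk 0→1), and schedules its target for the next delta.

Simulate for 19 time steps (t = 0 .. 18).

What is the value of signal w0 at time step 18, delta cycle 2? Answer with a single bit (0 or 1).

0

[bits: w1,w4,clk,w7,w3,w0,w8]
t=0: Δ0=1100001 Δ1=1110001 Δ2=1110011 Δ3=1111011 | 3Δ
t=1: Δ0=1111011 Δ1=1101011 | 1Δ
t=2: Δ0=1101011 Δ1=1111011 Δ2=1111001 Δ3=1110001 | 3Δ
t=3: Δ0=1110001 Δ1=1100001 | 1Δ
t=4: Δ0=1100001 Δ1=1110001 Δ2=1110011 Δ3=1111011 | 3Δ
t=5: Δ0=1111011 Δ1=1101011 | 1Δ
t=6: Δ0=1101011 Δ1=1111011 Δ2=1111001 Δ3=1110001 | 3Δ
t=7: Δ0=1110001 Δ1=1100001 | 1Δ
t=8: Δ0=1100001 Δ1=1110001 Δ2=1110011 Δ3=1111011 | 3Δ
t=9: Δ0=1111011 Δ1=1101011 | 1Δ
t=10: Δ0=1101011 Δ1=1111011 Δ2=1111001 Δ3=1110001 | 3Δ
t=11: Δ0=1110001 Δ1=1100001 | 1Δ
t=12: Δ0=1100001 Δ1=1110001 Δ2=1110011 Δ3=1111011 | 3Δ
t=13: Δ0=1111011 Δ1=1101011 | 1Δ
t=14: Δ0=1101011 Δ1=1111011 Δ2=1111001 Δ3=1110001 | 3Δ
t=15: Δ0=1110001 Δ1=1100001 | 1Δ
t=16: Δ0=1100001 Δ1=1110001 Δ2=1110011 Δ3=1111011 | 3Δ
t=17: Δ0=1111011 Δ1=1101011 | 1Δ
t=18: Δ0=1101011 Δ1=1111011 Δ2=1111001 Δ3=1110001 | 3Δ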